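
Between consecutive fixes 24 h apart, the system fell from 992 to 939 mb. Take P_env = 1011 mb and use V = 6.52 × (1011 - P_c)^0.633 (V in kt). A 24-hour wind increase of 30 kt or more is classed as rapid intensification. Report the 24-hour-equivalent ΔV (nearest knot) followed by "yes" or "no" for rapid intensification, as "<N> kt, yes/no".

56 kt, yes

V₁: ΔP = 19, V ≈ 6.52 × 19^0.633 ≈ 42.04 kt.
V₂: ΔP = 72, V ≈ 6.52 × 72^0.633 ≈ 97.71 kt.
ΔV over 24 h = 55.67 kt → 24 h equivalent = 55.67 × 24/24 ≈ 55.67 kt.
56 kt ≥ 30 kt ⇒ rapid intensification.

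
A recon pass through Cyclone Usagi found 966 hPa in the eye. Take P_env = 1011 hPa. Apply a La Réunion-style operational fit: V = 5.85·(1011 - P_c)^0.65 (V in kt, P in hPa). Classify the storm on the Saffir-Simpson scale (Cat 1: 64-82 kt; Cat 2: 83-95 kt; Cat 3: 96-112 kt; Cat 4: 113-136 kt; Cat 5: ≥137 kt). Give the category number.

ΔP = 1011 − 966 = 45 hPa.
V ≈ 5.85 × 45^0.65 = 5.85 × 11.87 ≈ 69 kt.
69 kt falls in the Category 1 band.

1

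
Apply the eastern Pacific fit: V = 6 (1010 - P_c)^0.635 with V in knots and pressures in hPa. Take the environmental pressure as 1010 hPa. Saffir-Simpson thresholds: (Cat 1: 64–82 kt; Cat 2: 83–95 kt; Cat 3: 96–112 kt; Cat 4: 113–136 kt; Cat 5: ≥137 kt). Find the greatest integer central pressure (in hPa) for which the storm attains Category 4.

908 hPa

Category 4 begins at V = 113 kt.
Required ΔP = (113/6)^(1/0.635) = 18.833^1.575 ≈ 101.80 hPa.
P_c ≤ 1010 − 101.80 = 908.20, so the highest integer P_c is 908 hPa.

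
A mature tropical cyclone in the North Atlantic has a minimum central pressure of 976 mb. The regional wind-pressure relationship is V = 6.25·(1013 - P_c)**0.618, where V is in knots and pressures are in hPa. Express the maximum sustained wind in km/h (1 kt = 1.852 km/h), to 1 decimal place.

107.8 km/h

ΔP = 1013 − 976 = 37 mb.
V ≈ 6.25 × 37^0.618 = 6.25 × 9.314 ≈ 58.214 kt.
58.214 × 1.852 ≈ 107.81 km/h → 107.8 km/h.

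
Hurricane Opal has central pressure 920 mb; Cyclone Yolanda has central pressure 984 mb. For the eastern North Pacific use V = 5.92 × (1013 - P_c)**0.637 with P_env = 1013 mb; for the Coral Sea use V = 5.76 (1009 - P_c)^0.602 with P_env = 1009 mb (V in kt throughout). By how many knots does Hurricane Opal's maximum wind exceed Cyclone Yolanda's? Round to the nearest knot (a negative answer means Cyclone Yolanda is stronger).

66 kt

Hurricane Opal: ΔP = 93; V ≈ 5.92 × 93^0.637 ≈ 106.23 kt.
Cyclone Yolanda: ΔP = 25; V ≈ 5.76 × 25^0.602 ≈ 39.99 kt.
Difference ≈ 106.23 − 39.99 = 66.24 → 66 kt.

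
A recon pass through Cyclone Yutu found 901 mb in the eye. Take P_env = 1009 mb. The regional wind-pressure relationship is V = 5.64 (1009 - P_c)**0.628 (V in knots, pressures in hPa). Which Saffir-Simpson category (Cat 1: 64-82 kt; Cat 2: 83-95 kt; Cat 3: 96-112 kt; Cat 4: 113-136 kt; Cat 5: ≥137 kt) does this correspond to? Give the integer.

ΔP = 1009 − 901 = 108 mb.
V ≈ 5.64 × 108^0.628 = 5.64 × 18.92 ≈ 107 kt.
107 kt falls in the Category 3 band.

3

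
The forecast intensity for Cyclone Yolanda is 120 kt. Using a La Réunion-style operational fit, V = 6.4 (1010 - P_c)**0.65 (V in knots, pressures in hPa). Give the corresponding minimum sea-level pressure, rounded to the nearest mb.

919 mb

ΔP = (V / 6.4)^(1/0.65) = (120/6.4)^1.538.
120/6.4 = 18.750; 18.750^1.538 ≈ 90.88 mb.
P_c = 1010 − 90.88 = 919.12 ≈ 919 mb.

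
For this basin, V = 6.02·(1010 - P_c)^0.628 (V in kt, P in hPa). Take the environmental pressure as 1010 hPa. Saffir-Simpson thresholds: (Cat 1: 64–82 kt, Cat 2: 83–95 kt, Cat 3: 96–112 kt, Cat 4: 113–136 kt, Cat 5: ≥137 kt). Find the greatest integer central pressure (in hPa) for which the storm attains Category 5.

Category 5 begins at V = 137 kt.
Required ΔP = (137/6.02)^(1/0.628) = 22.757^1.592 ≈ 144.89 hPa.
P_c ≤ 1010 − 144.89 = 865.11, so the highest integer P_c is 865 hPa.

865 hPa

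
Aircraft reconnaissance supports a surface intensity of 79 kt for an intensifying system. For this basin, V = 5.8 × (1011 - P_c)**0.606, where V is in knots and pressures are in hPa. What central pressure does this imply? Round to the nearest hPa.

937 hPa

ΔP = (V / 5.8)^(1/0.606) = (79/5.8)^1.650.
79/5.8 = 13.621; 13.621^1.650 ≈ 74.41 hPa.
P_c = 1011 − 74.41 = 936.59 ≈ 937 hPa.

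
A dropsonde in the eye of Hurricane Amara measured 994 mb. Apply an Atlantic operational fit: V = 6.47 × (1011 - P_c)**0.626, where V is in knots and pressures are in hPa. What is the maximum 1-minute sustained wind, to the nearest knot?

ΔP = 1011 − 994 = 17 mb.
17^0.626 ≈ 5.892.
V ≈ 6.47 × 5.892 ≈ 38.1 kt.

38 kt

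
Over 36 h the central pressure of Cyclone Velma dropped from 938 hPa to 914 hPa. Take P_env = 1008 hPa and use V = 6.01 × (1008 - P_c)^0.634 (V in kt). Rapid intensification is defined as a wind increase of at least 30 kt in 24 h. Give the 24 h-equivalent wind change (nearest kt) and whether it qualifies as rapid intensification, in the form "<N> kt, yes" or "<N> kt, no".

12 kt, no

V₁: ΔP = 70, V ≈ 6.01 × 70^0.634 ≈ 88.85 kt.
V₂: ΔP = 94, V ≈ 6.01 × 94^0.634 ≈ 107.11 kt.
ΔV over 36 h = 18.26 kt → 24 h equivalent = 18.26 × 24/36 ≈ 12.17 kt.
12 kt < 30 kt ⇒ not rapid intensification.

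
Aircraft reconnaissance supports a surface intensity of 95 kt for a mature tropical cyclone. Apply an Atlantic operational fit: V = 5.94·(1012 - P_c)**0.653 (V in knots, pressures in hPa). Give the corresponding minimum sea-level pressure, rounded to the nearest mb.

ΔP = (V / 5.94)^(1/0.653) = (95/5.94)^1.531.
95/5.94 = 15.993; 15.993^1.531 ≈ 69.78 mb.
P_c = 1012 − 69.78 = 942.22 ≈ 942 mb.

942 mb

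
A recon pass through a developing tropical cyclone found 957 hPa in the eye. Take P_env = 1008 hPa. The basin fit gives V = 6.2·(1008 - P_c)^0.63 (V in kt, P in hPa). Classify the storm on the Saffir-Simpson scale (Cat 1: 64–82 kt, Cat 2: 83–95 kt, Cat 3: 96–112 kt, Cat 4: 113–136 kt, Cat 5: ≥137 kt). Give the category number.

1

ΔP = 1008 − 957 = 51 hPa.
V ≈ 6.2 × 51^0.63 = 6.2 × 11.91 ≈ 74 kt.
74 kt falls in the Category 1 band.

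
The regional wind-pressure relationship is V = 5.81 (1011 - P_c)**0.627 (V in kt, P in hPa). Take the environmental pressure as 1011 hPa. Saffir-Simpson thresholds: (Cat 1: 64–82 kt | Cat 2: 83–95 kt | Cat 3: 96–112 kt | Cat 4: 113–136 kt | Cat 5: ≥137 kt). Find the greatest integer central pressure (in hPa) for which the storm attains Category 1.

965 hPa

Category 1 begins at V = 64 kt.
Required ΔP = (64/5.81)^(1/0.627) = 11.015^1.595 ≈ 45.91 hPa.
P_c ≤ 1011 − 45.91 = 965.09, so the highest integer P_c is 965 hPa.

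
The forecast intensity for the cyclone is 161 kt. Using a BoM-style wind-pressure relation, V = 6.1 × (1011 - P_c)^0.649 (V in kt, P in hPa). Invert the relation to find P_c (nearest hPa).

ΔP = (V / 6.1)^(1/0.649) = (161/6.1)^1.541.
161/6.1 = 26.393; 26.393^1.541 ≈ 154.98 hPa.
P_c = 1011 − 154.98 = 856.02 ≈ 856 hPa.

856 hPa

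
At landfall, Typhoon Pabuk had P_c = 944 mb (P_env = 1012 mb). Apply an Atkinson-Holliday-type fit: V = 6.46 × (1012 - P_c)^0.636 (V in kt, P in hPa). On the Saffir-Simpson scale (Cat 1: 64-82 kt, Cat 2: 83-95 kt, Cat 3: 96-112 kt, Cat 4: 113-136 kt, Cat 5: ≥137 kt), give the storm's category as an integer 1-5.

ΔP = 1012 − 944 = 68 mb.
V ≈ 6.46 × 68^0.636 = 6.46 × 14.64 ≈ 95 kt.
95 kt falls in the Category 2 band.

2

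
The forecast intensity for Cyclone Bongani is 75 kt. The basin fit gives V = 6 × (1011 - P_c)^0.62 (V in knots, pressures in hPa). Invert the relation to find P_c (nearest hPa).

952 hPa

ΔP = (V / 6)^(1/0.62) = (75/6)^1.613.
75/6 = 12.500; 12.500^1.613 ≈ 58.78 hPa.
P_c = 1011 − 58.78 = 952.22 ≈ 952 hPa.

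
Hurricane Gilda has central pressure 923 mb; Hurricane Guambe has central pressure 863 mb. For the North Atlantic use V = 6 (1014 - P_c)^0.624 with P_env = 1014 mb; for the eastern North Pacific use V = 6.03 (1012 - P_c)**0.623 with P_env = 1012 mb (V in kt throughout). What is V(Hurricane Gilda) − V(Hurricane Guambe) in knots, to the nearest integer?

-36 kt

Hurricane Gilda: ΔP = 91; V ≈ 6 × 91^0.624 ≈ 100.14 kt.
Hurricane Guambe: ΔP = 149; V ≈ 6.03 × 149^0.623 ≈ 136.21 kt.
Difference ≈ 100.14 − 136.21 = -36.07 → -36 kt.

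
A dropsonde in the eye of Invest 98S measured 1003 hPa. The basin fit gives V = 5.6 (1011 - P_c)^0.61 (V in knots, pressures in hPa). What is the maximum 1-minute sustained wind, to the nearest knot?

ΔP = 1011 − 1003 = 8 hPa.
8^0.61 ≈ 3.555.
V ≈ 5.6 × 3.555 ≈ 19.9 kt.

20 kt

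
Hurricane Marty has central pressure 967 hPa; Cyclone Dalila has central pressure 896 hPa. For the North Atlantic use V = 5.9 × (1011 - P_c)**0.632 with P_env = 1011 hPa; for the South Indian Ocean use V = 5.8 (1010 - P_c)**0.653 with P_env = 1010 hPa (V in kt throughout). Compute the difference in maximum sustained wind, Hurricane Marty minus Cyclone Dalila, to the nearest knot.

-63 kt

Hurricane Marty: ΔP = 44; V ≈ 5.9 × 44^0.632 ≈ 64.49 kt.
Cyclone Dalila: ΔP = 114; V ≈ 5.8 × 114^0.653 ≈ 127.82 kt.
Difference ≈ 64.49 − 127.82 = -63.33 → -63 kt.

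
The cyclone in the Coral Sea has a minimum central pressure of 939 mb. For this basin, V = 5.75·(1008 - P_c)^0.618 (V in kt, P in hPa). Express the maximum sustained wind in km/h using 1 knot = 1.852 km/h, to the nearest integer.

ΔP = 1008 − 939 = 69 mb.
V ≈ 5.75 × 69^0.618 = 5.75 × 13.690 ≈ 78.718 kt.
78.718 × 1.852 ≈ 145.79 km/h → 146 km/h.

146 km/h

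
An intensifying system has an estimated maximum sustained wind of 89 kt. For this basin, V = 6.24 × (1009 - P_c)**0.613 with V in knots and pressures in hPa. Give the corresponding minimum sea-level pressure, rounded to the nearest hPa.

933 hPa

ΔP = (V / 6.24)^(1/0.613) = (89/6.24)^1.631.
89/6.24 = 14.263; 14.263^1.631 ≈ 76.36 hPa.
P_c = 1009 − 76.36 = 932.64 ≈ 933 hPa.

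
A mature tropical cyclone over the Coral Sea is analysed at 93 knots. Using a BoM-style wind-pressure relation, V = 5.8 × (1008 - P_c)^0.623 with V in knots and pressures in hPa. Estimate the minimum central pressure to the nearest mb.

ΔP = (V / 5.8)^(1/0.623) = (93/5.8)^1.605.
93/5.8 = 16.034; 16.034^1.605 ≈ 85.96 mb.
P_c = 1008 − 85.96 = 922.04 ≈ 922 mb.

922 mb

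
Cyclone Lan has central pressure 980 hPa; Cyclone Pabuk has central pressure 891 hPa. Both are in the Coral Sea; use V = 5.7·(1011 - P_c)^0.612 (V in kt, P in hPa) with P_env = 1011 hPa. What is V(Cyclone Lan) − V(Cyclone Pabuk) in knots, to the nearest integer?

Cyclone Lan: ΔP = 31; V ≈ 5.7 × 31^0.612 ≈ 46.62 kt.
Cyclone Pabuk: ΔP = 120; V ≈ 5.7 × 120^0.612 ≈ 106.74 kt.
Difference ≈ 46.62 − 106.74 = -60.12 → -60 kt.

-60 kt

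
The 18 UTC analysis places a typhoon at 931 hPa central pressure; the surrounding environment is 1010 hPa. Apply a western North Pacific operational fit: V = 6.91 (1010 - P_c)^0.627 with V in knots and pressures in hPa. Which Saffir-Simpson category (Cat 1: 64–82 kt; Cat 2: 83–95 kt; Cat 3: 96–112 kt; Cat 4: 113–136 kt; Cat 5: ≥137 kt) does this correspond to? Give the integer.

3

ΔP = 1010 − 931 = 79 hPa.
V ≈ 6.91 × 79^0.627 = 6.91 × 15.48 ≈ 107 kt.
107 kt falls in the Category 3 band.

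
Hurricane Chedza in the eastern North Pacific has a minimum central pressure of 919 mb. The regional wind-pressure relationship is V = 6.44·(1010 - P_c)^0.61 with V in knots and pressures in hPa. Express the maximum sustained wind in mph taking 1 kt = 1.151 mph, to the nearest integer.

116 mph

ΔP = 1010 − 919 = 91 mb.
V ≈ 6.44 × 91^0.61 = 6.44 × 15.668 ≈ 100.902 kt.
100.902 × 1.151 ≈ 116.14 mph → 116 mph.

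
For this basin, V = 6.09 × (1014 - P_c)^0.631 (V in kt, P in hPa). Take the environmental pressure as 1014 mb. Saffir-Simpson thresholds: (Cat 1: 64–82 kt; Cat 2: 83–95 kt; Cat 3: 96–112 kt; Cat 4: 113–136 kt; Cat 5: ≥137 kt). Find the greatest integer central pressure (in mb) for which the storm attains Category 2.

Category 2 begins at V = 83 kt.
Required ΔP = (83/6.09)^(1/0.631) = 13.629^1.585 ≈ 62.79 mb.
P_c ≤ 1014 − 62.79 = 951.21, so the highest integer P_c is 951 mb.

951 mb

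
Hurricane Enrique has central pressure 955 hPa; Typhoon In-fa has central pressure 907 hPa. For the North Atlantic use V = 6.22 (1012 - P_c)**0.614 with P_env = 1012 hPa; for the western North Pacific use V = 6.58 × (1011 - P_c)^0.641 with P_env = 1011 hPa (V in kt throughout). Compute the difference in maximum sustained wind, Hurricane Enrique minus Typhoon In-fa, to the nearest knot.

Hurricane Enrique: ΔP = 57; V ≈ 6.22 × 57^0.614 ≈ 74.46 kt.
Typhoon In-fa: ΔP = 104; V ≈ 6.58 × 104^0.641 ≈ 129.16 kt.
Difference ≈ 74.46 − 129.16 = -54.70 → -55 kt.

-55 kt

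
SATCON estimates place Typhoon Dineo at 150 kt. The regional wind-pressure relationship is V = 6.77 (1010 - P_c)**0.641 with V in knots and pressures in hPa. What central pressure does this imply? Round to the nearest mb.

ΔP = (V / 6.77)^(1/0.641) = (150/6.77)^1.560.
150/6.77 = 22.157; 22.157^1.560 ≈ 125.62 mb.
P_c = 1010 − 125.62 = 884.38 ≈ 884 mb.

884 mb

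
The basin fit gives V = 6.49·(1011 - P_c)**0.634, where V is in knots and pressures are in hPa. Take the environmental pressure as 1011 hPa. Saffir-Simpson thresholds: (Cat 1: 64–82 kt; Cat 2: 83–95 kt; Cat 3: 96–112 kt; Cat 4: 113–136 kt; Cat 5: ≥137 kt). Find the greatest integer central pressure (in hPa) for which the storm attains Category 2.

Category 2 begins at V = 83 kt.
Required ΔP = (83/6.49)^(1/0.634) = 12.789^1.577 ≈ 55.69 hPa.
P_c ≤ 1011 − 55.69 = 955.31, so the highest integer P_c is 955 hPa.

955 hPa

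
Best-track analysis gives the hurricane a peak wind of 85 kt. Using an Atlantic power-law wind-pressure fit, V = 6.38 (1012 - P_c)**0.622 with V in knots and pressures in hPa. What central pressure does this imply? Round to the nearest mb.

948 mb

ΔP = (V / 6.38)^(1/0.622) = (85/6.38)^1.608.
85/6.38 = 13.323; 13.323^1.608 ≈ 64.27 mb.
P_c = 1012 − 64.27 = 947.73 ≈ 948 mb.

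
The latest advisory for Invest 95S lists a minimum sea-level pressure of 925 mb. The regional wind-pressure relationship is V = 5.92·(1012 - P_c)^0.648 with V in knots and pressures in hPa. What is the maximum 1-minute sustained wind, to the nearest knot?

ΔP = 1012 − 925 = 87 mb.
87^0.648 ≈ 18.064.
V ≈ 5.92 × 18.064 ≈ 106.9 kt.

107 kt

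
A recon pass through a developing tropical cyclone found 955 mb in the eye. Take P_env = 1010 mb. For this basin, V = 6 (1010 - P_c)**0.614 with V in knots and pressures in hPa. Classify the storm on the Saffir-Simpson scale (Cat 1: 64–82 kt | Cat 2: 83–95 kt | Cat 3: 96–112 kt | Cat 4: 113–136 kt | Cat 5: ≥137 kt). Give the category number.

1

ΔP = 1010 − 955 = 55 mb.
V ≈ 6 × 55^0.614 = 6 × 11.71 ≈ 70 kt.
70 kt falls in the Category 1 band.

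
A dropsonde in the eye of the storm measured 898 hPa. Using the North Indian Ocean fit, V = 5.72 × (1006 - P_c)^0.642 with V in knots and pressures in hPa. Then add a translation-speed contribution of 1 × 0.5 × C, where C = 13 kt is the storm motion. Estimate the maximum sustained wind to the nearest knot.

122 kt

ΔP = 1006 − 898 = 108 hPa.
108^0.642 ≈ 20.205.
V ≈ 5.72 × 20.205 ≈ 115.6 kt.
Translation term: 1 × 0.5 × 13 = 6.5 kt.
Corrected V ≈ 122.1 kt → 122 kt.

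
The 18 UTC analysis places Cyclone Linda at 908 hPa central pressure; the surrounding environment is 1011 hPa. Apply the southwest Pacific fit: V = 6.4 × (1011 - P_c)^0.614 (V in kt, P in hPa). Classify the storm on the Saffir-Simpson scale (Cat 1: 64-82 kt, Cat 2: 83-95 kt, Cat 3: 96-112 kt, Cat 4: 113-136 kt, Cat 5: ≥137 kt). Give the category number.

3

ΔP = 1011 − 908 = 103 hPa.
V ≈ 6.4 × 103^0.614 = 6.4 × 17.21 ≈ 110 kt.
110 kt falls in the Category 3 band.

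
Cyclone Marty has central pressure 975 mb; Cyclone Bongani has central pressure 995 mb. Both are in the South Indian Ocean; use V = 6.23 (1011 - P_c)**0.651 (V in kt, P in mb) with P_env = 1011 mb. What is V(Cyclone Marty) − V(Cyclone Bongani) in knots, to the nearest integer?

Cyclone Marty: ΔP = 36; V ≈ 6.23 × 36^0.651 ≈ 64.22 kt.
Cyclone Bongani: ΔP = 16; V ≈ 6.23 × 16^0.651 ≈ 37.88 kt.
Difference ≈ 64.22 − 37.88 = 26.34 → 26 kt.

26 kt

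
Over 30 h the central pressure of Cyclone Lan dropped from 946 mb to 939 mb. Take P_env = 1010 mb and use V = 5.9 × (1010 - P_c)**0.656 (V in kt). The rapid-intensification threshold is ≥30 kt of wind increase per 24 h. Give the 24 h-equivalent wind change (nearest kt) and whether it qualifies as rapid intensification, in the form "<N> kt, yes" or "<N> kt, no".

5 kt, no

V₁: ΔP = 64, V ≈ 5.9 × 64^0.656 ≈ 90.30 kt.
V₂: ΔP = 71, V ≈ 5.9 × 71^0.656 ≈ 96.67 kt.
ΔV over 30 h = 6.37 kt → 24 h equivalent = 6.37 × 24/30 ≈ 5.10 kt.
5 kt < 30 kt ⇒ not rapid intensification.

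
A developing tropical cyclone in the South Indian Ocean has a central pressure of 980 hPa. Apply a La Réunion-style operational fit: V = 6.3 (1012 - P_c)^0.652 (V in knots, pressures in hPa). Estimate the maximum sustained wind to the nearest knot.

60 kt

ΔP = 1012 − 980 = 32 hPa.
32^0.652 ≈ 9.580.
V ≈ 6.3 × 9.580 ≈ 60.4 kt.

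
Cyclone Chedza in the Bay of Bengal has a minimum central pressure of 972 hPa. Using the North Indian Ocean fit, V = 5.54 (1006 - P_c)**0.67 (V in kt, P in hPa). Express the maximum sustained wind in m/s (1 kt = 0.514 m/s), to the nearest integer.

30 m/s

ΔP = 1006 − 972 = 34 hPa.
V ≈ 5.54 × 34^0.67 = 5.54 × 10.619 ≈ 58.830 kt.
58.830 × 0.514 ≈ 30.24 m/s → 30 m/s.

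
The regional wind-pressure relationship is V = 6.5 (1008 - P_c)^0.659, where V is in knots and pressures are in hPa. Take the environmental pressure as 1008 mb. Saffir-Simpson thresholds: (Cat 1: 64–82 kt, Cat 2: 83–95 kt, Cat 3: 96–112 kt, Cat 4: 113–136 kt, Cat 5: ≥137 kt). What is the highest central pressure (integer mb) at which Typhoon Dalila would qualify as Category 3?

948 mb

Category 3 begins at V = 96 kt.
Required ΔP = (96/6.5)^(1/0.659) = 14.769^1.517 ≈ 59.49 mb.
P_c ≤ 1008 − 59.49 = 948.51, so the highest integer P_c is 948 mb.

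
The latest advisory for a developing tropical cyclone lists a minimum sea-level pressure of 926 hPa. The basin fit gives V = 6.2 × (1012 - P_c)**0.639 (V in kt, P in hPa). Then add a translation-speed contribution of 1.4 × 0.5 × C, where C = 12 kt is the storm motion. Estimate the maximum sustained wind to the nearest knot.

ΔP = 1012 − 926 = 86 hPa.
86^0.639 ≈ 17.224.
V ≈ 6.2 × 17.224 ≈ 106.8 kt.
Translation term: 1.4 × 0.5 × 12 = 8.4 kt.
Corrected V ≈ 115.2 kt → 115 kt.

115 kt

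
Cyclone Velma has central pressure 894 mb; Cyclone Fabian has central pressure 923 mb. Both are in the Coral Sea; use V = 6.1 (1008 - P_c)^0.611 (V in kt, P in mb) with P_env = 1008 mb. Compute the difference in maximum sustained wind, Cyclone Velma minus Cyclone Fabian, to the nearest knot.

18 kt

Cyclone Velma: ΔP = 114; V ≈ 6.1 × 114^0.611 ≈ 110.18 kt.
Cyclone Fabian: ΔP = 85; V ≈ 6.1 × 85^0.611 ≈ 92.09 kt.
Difference ≈ 110.18 − 92.09 = 18.09 → 18 kt.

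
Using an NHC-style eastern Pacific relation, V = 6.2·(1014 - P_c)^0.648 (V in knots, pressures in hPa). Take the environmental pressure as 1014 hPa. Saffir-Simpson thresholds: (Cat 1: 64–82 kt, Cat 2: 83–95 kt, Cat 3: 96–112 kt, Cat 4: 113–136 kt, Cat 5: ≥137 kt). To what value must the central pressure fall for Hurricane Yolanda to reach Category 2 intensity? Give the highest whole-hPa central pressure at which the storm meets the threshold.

Category 2 begins at V = 83 kt.
Required ΔP = (83/6.2)^(1/0.648) = 13.387^1.543 ≈ 54.79 hPa.
P_c ≤ 1014 − 54.79 = 959.21, so the highest integer P_c is 959 hPa.

959 hPa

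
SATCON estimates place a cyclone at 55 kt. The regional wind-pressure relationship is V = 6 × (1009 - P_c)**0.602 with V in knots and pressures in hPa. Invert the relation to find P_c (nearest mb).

969 mb

ΔP = (V / 6)^(1/0.602) = (55/6)^1.661.
55/6 = 9.167; 9.167^1.661 ≈ 39.66 mb.
P_c = 1009 − 39.66 = 969.34 ≈ 969 mb.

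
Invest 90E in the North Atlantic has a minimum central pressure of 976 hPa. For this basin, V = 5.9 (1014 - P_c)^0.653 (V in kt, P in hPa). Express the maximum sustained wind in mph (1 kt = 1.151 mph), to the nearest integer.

73 mph

ΔP = 1014 − 976 = 38 hPa.
V ≈ 5.9 × 38^0.653 = 5.9 × 10.755 ≈ 63.453 kt.
63.453 × 1.151 ≈ 73.03 mph → 73 mph.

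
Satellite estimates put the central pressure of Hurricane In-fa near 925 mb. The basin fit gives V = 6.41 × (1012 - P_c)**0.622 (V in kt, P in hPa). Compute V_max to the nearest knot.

103 kt

ΔP = 1012 − 925 = 87 mb.
87^0.622 ≈ 16.084.
V ≈ 6.41 × 16.084 ≈ 103.1 kt.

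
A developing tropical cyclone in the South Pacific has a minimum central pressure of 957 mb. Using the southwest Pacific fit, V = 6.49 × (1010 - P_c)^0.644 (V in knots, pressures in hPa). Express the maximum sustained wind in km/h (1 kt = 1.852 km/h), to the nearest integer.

ΔP = 1010 − 957 = 53 mb.
V ≈ 6.49 × 53^0.644 = 6.49 × 12.895 ≈ 83.691 kt.
83.691 × 1.852 ≈ 155.00 km/h → 155 km/h.

155 km/h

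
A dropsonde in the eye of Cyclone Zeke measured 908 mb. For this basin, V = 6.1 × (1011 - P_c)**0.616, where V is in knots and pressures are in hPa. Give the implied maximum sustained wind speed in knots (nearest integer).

106 kt

ΔP = 1011 − 908 = 103 mb.
103^0.616 ≈ 17.374.
V ≈ 6.1 × 17.374 ≈ 106.0 kt.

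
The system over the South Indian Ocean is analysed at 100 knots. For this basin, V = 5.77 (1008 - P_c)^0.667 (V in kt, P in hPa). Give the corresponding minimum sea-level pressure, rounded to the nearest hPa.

936 hPa

ΔP = (V / 5.77)^(1/0.667) = (100/5.77)^1.499.
100/5.77 = 17.331; 17.331^1.499 ≈ 72.00 hPa.
P_c = 1008 − 72.00 = 936.00 ≈ 936 hPa.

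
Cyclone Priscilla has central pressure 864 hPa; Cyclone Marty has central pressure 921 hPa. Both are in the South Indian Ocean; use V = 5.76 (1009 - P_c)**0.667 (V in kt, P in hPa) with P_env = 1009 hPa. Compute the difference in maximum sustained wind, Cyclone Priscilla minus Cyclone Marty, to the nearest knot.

Cyclone Priscilla: ΔP = 145; V ≈ 5.76 × 145^0.667 ≈ 159.24 kt.
Cyclone Marty: ΔP = 88; V ≈ 5.76 × 88^0.667 ≈ 114.13 kt.
Difference ≈ 159.24 − 114.13 = 45.11 → 45 kt.

45 kt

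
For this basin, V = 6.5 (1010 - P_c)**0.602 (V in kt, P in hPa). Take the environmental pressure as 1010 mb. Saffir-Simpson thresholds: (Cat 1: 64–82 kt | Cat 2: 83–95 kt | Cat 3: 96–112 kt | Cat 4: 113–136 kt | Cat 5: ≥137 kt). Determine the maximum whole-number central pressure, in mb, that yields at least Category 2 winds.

Category 2 begins at V = 83 kt.
Required ΔP = (83/6.5)^(1/0.602) = 12.769^1.661 ≈ 68.78 mb.
P_c ≤ 1010 − 68.78 = 941.22, so the highest integer P_c is 941 mb.

941 mb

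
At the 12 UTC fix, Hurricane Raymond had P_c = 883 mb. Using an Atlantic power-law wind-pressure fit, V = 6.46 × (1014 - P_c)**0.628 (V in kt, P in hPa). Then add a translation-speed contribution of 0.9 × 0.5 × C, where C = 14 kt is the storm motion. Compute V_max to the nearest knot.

ΔP = 1014 − 883 = 131 mb.
131^0.628 ≈ 21.362.
V ≈ 6.46 × 21.362 ≈ 138.0 kt.
Translation term: 0.9 × 0.5 × 14 = 6.3 kt.
Corrected V ≈ 144.3 kt → 144 kt.

144 kt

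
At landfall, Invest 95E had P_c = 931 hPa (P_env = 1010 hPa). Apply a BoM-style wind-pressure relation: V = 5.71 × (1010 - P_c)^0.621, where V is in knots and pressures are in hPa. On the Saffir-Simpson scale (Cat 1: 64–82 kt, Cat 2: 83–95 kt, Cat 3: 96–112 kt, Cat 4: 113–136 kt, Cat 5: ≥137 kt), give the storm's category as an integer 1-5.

2

ΔP = 1010 − 931 = 79 hPa.
V ≈ 5.71 × 79^0.621 = 5.71 × 15.08 ≈ 86 kt.
86 kt falls in the Category 2 band.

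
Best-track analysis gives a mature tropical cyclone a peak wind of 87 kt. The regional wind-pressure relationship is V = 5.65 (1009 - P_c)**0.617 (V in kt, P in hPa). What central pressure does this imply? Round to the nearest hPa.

ΔP = (V / 5.65)^(1/0.617) = (87/5.65)^1.621.
87/5.65 = 15.398; 15.398^1.621 ≈ 84.06 hPa.
P_c = 1009 − 84.06 = 924.94 ≈ 925 hPa.

925 hPa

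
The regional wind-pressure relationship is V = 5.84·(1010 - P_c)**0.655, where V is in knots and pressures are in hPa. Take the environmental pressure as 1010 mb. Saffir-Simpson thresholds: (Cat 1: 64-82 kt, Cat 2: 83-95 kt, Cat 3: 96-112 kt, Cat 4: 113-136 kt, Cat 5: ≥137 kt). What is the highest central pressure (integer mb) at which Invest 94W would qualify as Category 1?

Category 1 begins at V = 64 kt.
Required ΔP = (64/5.84)^(1/0.655) = 10.959^1.527 ≈ 38.68 mb.
P_c ≤ 1010 − 38.68 = 971.32, so the highest integer P_c is 971 mb.

971 mb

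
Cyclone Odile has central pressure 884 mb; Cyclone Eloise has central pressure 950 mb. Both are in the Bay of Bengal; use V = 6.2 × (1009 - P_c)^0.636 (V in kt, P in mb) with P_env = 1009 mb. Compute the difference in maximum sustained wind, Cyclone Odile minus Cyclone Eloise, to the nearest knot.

Cyclone Odile: ΔP = 125; V ≈ 6.2 × 125^0.636 ≈ 133.67 kt.
Cyclone Eloise: ΔP = 59; V ≈ 6.2 × 59^0.636 ≈ 82.92 kt.
Difference ≈ 133.67 − 82.92 = 50.75 → 51 kt.

51 kt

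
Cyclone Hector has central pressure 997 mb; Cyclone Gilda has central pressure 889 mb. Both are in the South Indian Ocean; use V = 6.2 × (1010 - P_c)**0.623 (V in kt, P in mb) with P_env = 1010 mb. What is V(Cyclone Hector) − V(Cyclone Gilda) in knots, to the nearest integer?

Cyclone Hector: ΔP = 13; V ≈ 6.2 × 13^0.623 ≈ 30.65 kt.
Cyclone Gilda: ΔP = 121; V ≈ 6.2 × 121^0.623 ≈ 123.02 kt.
Difference ≈ 30.65 − 123.02 = -92.37 → -92 kt.

-92 kt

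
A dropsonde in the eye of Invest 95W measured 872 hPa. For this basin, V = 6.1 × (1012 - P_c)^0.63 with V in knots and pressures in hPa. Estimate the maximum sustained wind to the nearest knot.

ΔP = 1012 − 872 = 140 hPa.
140^0.63 ≈ 22.494.
V ≈ 6.1 × 22.494 ≈ 137.2 kt.

137 kt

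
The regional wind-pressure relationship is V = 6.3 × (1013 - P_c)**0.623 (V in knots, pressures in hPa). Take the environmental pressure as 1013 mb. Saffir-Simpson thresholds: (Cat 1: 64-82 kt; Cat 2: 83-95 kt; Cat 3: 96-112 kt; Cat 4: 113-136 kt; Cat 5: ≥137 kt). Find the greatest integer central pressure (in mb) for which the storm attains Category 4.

910 mb

Category 4 begins at V = 113 kt.
Required ΔP = (113/6.3)^(1/0.623) = 17.937^1.605 ≈ 102.90 mb.
P_c ≤ 1013 − 102.90 = 910.10, so the highest integer P_c is 910 mb.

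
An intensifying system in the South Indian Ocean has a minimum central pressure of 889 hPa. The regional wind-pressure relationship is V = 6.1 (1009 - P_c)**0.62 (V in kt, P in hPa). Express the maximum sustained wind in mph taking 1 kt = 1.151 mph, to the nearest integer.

ΔP = 1009 − 889 = 120 hPa.
V ≈ 6.1 × 120^0.62 = 6.1 × 19.458 ≈ 118.692 kt.
118.692 × 1.151 ≈ 136.61 mph → 137 mph.

137 mph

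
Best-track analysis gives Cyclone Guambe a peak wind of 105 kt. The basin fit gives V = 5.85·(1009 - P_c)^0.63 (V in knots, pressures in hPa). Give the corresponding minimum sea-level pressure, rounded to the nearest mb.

ΔP = (V / 5.85)^(1/0.63) = (105/5.85)^1.587.
105/5.85 = 17.949; 17.949^1.587 ≈ 97.84 mb.
P_c = 1009 − 97.84 = 911.16 ≈ 911 mb.

911 mb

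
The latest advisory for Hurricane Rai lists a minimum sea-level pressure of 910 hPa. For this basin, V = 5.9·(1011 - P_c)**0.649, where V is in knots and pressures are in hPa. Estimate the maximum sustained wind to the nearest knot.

118 kt

ΔP = 1011 − 910 = 101 hPa.
101^0.649 ≈ 19.990.
V ≈ 5.9 × 19.990 ≈ 117.9 kt.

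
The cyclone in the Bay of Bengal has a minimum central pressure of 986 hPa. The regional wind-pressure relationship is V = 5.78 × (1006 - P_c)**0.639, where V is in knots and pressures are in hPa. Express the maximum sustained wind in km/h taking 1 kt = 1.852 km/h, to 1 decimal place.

72.6 km/h

ΔP = 1006 − 986 = 20 hPa.
V ≈ 5.78 × 20^0.639 = 5.78 × 6.782 ≈ 39.200 kt.
39.200 × 1.852 ≈ 72.60 km/h → 72.6 km/h.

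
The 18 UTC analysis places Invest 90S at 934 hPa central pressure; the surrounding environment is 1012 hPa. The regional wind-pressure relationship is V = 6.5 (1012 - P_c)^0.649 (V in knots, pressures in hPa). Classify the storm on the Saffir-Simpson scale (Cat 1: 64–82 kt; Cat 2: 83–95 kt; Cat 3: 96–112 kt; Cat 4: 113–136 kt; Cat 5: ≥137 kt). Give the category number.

3

ΔP = 1012 − 934 = 78 hPa.
V ≈ 6.5 × 78^0.649 = 6.5 × 16.90 ≈ 110 kt.
110 kt falls in the Category 3 band.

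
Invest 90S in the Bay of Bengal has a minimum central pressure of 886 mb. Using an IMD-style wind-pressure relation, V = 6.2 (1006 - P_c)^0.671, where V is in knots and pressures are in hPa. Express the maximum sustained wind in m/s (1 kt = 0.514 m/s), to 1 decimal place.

ΔP = 1006 − 886 = 120 mb.
V ≈ 6.2 × 120^0.671 = 6.2 × 24.839 ≈ 154.001 kt.
154.001 × 0.514 ≈ 79.16 m/s → 79.2 m/s.

79.2 m/s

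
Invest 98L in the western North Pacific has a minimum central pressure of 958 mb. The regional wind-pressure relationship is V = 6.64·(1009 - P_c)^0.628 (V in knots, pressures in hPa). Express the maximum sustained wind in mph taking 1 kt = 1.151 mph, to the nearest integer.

90 mph

ΔP = 1009 − 958 = 51 mb.
V ≈ 6.64 × 51^0.628 = 6.64 × 11.813 ≈ 78.437 kt.
78.437 × 1.151 ≈ 90.28 mph → 90 mph.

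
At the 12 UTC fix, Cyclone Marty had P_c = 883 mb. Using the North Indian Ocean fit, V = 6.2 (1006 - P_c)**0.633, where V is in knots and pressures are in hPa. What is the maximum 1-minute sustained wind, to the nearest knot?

ΔP = 1006 − 883 = 123 mb.
123^0.633 ≈ 21.033.
V ≈ 6.2 × 21.033 ≈ 130.4 kt.

130 kt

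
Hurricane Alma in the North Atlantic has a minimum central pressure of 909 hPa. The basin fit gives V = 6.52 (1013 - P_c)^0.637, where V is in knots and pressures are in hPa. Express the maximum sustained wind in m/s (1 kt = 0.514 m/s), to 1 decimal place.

64.6 m/s

ΔP = 1013 − 909 = 104 hPa.
V ≈ 6.52 × 104^0.637 = 6.52 × 19.269 ≈ 125.631 kt.
125.631 × 0.514 ≈ 64.57 m/s → 64.6 m/s.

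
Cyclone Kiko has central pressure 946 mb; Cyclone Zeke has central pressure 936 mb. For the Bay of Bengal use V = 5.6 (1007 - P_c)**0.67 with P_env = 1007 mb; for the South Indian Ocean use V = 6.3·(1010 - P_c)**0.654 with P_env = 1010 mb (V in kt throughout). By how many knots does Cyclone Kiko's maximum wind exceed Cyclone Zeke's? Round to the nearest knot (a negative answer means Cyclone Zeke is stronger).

Cyclone Kiko: ΔP = 61; V ≈ 5.6 × 61^0.67 ≈ 87.97 kt.
Cyclone Zeke: ΔP = 74; V ≈ 6.3 × 74^0.654 ≈ 105.15 kt.
Difference ≈ 87.97 − 105.15 = -17.18 → -17 kt.

-17 kt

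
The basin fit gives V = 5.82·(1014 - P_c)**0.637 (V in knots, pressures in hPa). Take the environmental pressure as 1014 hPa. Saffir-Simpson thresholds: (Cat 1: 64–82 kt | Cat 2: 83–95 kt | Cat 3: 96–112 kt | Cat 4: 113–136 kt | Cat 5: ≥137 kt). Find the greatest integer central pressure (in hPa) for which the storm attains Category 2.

Category 2 begins at V = 83 kt.
Required ΔP = (83/5.82)^(1/0.637) = 14.261^1.570 ≈ 64.84 hPa.
P_c ≤ 1014 − 64.84 = 949.16, so the highest integer P_c is 949 hPa.

949 hPa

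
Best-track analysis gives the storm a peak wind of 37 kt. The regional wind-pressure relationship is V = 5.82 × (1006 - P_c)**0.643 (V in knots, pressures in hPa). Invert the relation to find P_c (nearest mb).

ΔP = (V / 5.82)^(1/0.643) = (37/5.82)^1.555.
37/5.82 = 6.357; 6.357^1.555 ≈ 17.75 mb.
P_c = 1006 − 17.75 = 988.25 ≈ 988 mb.

988 mb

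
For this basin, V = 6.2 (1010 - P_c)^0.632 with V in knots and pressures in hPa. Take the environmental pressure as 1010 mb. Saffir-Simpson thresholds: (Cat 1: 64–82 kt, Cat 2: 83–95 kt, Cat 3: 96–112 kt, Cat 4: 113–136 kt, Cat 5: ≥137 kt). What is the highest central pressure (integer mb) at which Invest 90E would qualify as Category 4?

911 mb

Category 4 begins at V = 113 kt.
Required ΔP = (113/6.2)^(1/0.632) = 18.226^1.582 ≈ 98.80 mb.
P_c ≤ 1010 − 98.80 = 911.20, so the highest integer P_c is 911 mb.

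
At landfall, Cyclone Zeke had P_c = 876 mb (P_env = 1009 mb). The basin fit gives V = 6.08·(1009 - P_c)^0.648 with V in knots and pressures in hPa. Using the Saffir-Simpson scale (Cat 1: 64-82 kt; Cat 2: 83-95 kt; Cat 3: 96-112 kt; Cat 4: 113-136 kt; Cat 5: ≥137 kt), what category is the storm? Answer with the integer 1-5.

5

ΔP = 1009 − 876 = 133 mb.
V ≈ 6.08 × 133^0.648 = 6.08 × 23.78 ≈ 145 kt.
145 kt falls in the Category 5 band.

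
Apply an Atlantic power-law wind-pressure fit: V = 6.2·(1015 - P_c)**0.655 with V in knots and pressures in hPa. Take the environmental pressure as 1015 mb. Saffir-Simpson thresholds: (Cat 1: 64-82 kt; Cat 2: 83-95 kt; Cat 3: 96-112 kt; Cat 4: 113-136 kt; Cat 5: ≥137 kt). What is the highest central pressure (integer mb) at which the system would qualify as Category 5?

Category 5 begins at V = 137 kt.
Required ΔP = (137/6.2)^(1/0.655) = 22.097^1.527 ≈ 112.83 mb.
P_c ≤ 1015 − 112.83 = 902.17, so the highest integer P_c is 902 mb.

902 mb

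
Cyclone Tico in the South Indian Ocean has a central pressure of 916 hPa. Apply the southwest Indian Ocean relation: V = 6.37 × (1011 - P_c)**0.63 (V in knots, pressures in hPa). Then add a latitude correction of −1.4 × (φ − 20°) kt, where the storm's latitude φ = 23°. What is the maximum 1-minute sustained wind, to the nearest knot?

108 kt

ΔP = 1011 − 916 = 95 hPa.
95^0.63 ≈ 17.618.
V ≈ 6.37 × 17.618 ≈ 112.2 kt.
Latitude correction: −1.4 × (23 − 20) = -4.2 kt.
Corrected V ≈ 108 kt → 108 kt.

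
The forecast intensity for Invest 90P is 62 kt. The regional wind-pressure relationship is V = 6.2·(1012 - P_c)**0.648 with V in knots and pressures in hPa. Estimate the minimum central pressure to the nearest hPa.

977 hPa

ΔP = (V / 6.2)^(1/0.648) = (62/6.2)^1.543.
62/6.2 = 10.000; 10.000^1.543 ≈ 34.93 hPa.
P_c = 1012 − 34.93 = 977.07 ≈ 977 hPa.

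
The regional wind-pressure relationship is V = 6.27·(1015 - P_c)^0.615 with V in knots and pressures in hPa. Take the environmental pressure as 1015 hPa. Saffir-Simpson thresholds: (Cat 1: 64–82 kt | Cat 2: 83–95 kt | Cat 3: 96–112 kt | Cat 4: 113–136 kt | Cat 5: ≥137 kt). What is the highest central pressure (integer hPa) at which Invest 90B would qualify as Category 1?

Category 1 begins at V = 64 kt.
Required ΔP = (64/6.27)^(1/0.615) = 10.207^1.626 ≈ 43.70 hPa.
P_c ≤ 1015 − 43.70 = 971.30, so the highest integer P_c is 971 hPa.

971 hPa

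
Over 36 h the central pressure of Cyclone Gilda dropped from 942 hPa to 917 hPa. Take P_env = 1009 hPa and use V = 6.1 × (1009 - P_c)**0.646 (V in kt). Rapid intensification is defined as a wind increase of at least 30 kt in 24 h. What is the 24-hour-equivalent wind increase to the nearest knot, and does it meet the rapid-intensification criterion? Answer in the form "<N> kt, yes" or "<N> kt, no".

14 kt, no

V₁: ΔP = 67, V ≈ 6.1 × 67^0.646 ≈ 92.25 kt.
V₂: ΔP = 92, V ≈ 6.1 × 92^0.646 ≈ 113.22 kt.
ΔV over 36 h = 20.97 kt → 24 h equivalent = 20.97 × 24/36 ≈ 13.98 kt.
14 kt < 30 kt ⇒ not rapid intensification.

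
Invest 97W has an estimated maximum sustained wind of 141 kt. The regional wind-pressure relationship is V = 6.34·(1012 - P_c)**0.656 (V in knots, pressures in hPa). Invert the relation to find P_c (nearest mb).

899 mb

ΔP = (V / 6.34)^(1/0.656) = (141/6.34)^1.524.
141/6.34 = 22.240; 22.240^1.524 ≈ 113.12 mb.
P_c = 1012 − 113.12 = 898.88 ≈ 899 mb.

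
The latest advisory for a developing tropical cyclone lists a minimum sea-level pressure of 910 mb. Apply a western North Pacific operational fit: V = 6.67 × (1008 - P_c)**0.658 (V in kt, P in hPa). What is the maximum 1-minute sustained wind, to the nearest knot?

136 kt

ΔP = 1008 − 910 = 98 mb.
98^0.658 ≈ 20.428.
V ≈ 6.67 × 20.428 ≈ 136.3 kt.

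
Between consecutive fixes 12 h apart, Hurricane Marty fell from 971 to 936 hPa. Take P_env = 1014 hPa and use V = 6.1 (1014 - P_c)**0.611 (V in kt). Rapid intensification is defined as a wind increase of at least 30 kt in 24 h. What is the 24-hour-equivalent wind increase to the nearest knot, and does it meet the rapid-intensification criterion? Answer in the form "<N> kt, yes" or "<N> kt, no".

53 kt, yes

V₁: ΔP = 43, V ≈ 6.1 × 43^0.611 ≈ 60.73 kt.
V₂: ΔP = 78, V ≈ 6.1 × 78^0.611 ≈ 87.38 kt.
ΔV over 12 h = 26.65 kt → 24 h equivalent = 26.65 × 24/12 ≈ 53.30 kt.
53 kt ≥ 30 kt ⇒ rapid intensification.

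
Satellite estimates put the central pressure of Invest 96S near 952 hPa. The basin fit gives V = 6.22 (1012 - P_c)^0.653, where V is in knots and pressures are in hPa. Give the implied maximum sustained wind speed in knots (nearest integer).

90 kt

ΔP = 1012 − 952 = 60 hPa.
60^0.653 ≈ 14.492.
V ≈ 6.22 × 14.492 ≈ 90.1 kt.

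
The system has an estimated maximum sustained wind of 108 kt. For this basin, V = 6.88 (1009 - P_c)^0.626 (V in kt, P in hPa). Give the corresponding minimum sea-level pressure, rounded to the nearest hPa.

928 hPa

ΔP = (V / 6.88)^(1/0.626) = (108/6.88)^1.597.
108/6.88 = 15.698; 15.698^1.597 ≈ 81.34 hPa.
P_c = 1009 − 81.34 = 927.66 ≈ 928 hPa.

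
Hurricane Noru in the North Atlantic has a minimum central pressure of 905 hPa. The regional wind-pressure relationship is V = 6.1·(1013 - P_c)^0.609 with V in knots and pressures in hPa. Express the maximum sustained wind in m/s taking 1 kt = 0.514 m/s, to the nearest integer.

ΔP = 1013 − 905 = 108 hPa.
V ≈ 6.1 × 108^0.609 = 6.1 × 17.312 ≈ 105.605 kt.
105.605 × 0.514 ≈ 54.28 m/s → 54 m/s.

54 m/s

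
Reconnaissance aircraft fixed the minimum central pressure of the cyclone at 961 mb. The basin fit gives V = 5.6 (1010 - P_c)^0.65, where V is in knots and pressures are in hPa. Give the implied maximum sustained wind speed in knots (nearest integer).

70 kt

ΔP = 1010 − 961 = 49 mb.
49^0.65 ≈ 12.550.
V ≈ 5.6 × 12.550 ≈ 70.3 kt.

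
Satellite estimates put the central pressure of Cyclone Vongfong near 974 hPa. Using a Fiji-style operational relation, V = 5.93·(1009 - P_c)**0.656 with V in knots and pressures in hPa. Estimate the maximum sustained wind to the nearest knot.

ΔP = 1009 − 974 = 35 hPa.
35^0.656 ≈ 10.302.
V ≈ 5.93 × 10.302 ≈ 61.1 kt.

61 kt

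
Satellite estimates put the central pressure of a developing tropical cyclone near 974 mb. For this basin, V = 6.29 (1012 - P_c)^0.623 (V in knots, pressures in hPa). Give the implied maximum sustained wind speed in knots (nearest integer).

ΔP = 1012 − 974 = 38 mb.
38^0.623 ≈ 9.643.
V ≈ 6.29 × 9.643 ≈ 60.7 kt.

61 kt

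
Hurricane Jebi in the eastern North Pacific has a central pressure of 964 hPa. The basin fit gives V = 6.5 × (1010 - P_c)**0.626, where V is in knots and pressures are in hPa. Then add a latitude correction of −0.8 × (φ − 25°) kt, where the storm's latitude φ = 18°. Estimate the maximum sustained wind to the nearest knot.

ΔP = 1010 − 964 = 46 hPa.
46^0.626 ≈ 10.987.
V ≈ 6.5 × 10.987 ≈ 71.4 kt.
Latitude correction: −0.8 × (18 − 25) = 5.6 kt.
Corrected V ≈ 77 kt → 77 kt.

77 kt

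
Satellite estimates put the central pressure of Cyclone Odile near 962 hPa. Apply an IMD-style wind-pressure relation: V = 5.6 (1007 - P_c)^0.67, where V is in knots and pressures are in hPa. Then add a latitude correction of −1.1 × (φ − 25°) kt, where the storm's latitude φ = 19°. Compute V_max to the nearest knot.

78 kt

ΔP = 1007 − 962 = 45 hPa.
45^0.67 ≈ 12.813.
V ≈ 5.6 × 12.813 ≈ 71.8 kt.
Latitude correction: −1.1 × (19 − 25) = 6.6 kt.
Corrected V ≈ 78.4 kt → 78 kt.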